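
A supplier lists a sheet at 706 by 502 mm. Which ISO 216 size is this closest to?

Aspect ratio 706/502 ≈ 1.406 — close to the ISO √2 ≈ 1.414.
In the B-series (B0 = 1000 × 1414 mm): B2 = 500 × 707 mm.
Off by 3 mm total — nearest standard size.

B2 (500 × 707 mm)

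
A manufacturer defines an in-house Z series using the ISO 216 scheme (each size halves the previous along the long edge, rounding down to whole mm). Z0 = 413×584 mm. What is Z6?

51 × 73 mm

Z1: ⌊584/2⌋ × 413 = 292 × 413 mm
Z2: ⌊413/2⌋ × 292 = 206 × 292 mm
Z3: ⌊292/2⌋ × 206 = 146 × 206 mm
Z4: ⌊206/2⌋ × 146 = 103 × 146 mm
Z5: ⌊146/2⌋ × 103 = 73 × 103 mm
Z6: ⌊103/2⌋ × 73 = 51 × 73 mm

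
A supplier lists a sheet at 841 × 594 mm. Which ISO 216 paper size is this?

A1 (594 × 841 mm)

Aspect ratio 841/594 ≈ 1.416 — close to the ISO √2 ≈ 1.414.
In the A-series (A0 area = 1 m²): A1 = 594 × 841 mm.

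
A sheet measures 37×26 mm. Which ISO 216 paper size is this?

A10 (26 × 37 mm)

Aspect ratio 37/26 ≈ 1.423 — close to the ISO √2 ≈ 1.414.
In the A-series (A0 area = 1 m²): A10 = 26 × 37 mm.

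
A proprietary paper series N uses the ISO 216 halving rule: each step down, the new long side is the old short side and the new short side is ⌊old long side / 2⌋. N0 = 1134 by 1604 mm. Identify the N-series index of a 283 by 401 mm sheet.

N0: 1134 × 1604 mm
N1: 802 × 1134 mm
N2: 567 × 802 mm
N3: 401 × 567 mm
N4: 283 × 401 mm
N5: 200 × 283 mm
→ matches N4.

N4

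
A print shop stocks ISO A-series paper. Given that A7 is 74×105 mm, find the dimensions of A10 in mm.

A8: ⌊105/2⌋ × 74 = 52 × 74 mm
A9: ⌊74/2⌋ × 52 = 37 × 52 mm
A10: ⌊52/2⌋ × 37 = 26 × 37 mm

26 × 37 mm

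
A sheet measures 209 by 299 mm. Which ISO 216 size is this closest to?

A4 (210 × 297 mm)

Aspect ratio 299/209 ≈ 1.431 (ISO target is √2 ≈ 1.414).
In the A-series (A0 area = 1 m²): A4 = 210 × 297 mm.
Off by 3 mm total — nearest standard size.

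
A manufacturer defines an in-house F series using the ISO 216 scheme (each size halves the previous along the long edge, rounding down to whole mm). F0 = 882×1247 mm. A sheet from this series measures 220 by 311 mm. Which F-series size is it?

F4

F0: 882 × 1247 mm
F1: 623 × 882 mm
F2: 441 × 623 mm
F3: 311 × 441 mm
F4: 220 × 311 mm
F5: 155 × 220 mm
→ matches F4.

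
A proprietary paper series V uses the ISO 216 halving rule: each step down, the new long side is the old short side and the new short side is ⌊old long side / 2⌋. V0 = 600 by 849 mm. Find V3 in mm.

212 × 300 mm

V1: ⌊849/2⌋ × 600 = 424 × 600 mm
V2: ⌊600/2⌋ × 424 = 300 × 424 mm
V3: ⌊424/2⌋ × 300 = 212 × 300 mm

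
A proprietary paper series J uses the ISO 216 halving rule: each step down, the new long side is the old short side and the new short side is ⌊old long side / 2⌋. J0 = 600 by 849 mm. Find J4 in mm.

J1 = 424 × 600 mm (from J0 by 1 halving).
J2: ⌊600/2⌋ × 424 = 300 × 424 mm
J3: ⌊424/2⌋ × 300 = 212 × 300 mm
J4: ⌊300/2⌋ × 212 = 150 × 212 mm

150 × 212 mm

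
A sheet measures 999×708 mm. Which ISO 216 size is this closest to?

B1 (707 × 1000 mm)

Aspect ratio 999/708 ≈ 1.411 — close to the ISO √2 ≈ 1.414.
In the B-series (B0 = 1000 × 1414 mm): B1 = 707 × 1000 mm.
Off by 2 mm total — nearest standard size.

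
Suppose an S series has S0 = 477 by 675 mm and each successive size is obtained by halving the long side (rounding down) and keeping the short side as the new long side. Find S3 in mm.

168 × 238 mm

S1: ⌊675/2⌋ × 477 = 337 × 477 mm
S2: ⌊477/2⌋ × 337 = 238 × 337 mm
S3: ⌊337/2⌋ × 238 = 168 × 238 mm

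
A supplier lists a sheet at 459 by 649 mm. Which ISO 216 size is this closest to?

Aspect ratio 649/459 ≈ 1.414 — close to the ISO √2 ≈ 1.414.
In the C-series (envelope sizes, between A and B): C2 = 458 × 648 mm.
Off by 2 mm total — nearest standard size.

C2 (458 × 648 mm)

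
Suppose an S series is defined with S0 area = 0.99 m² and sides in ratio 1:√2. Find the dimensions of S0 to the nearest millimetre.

Let the short side be w mm. Then w · w√2 = 0.99 m² = 990,000 mm².
w² = 990,000/√2, so w ≈ 836.7 mm; long side = w√2 ≈ 1183.2 mm.

837 × 1183 mm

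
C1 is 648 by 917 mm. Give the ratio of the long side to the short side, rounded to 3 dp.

1.415

917 / 648 = 1.415
Matches √2 ≈ 1.414 — the ISO 216 defining ratio.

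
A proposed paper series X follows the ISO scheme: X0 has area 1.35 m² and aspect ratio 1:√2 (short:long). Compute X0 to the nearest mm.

Let the short side be w mm. Then w · w√2 = 1.35 m² = 1,350,000 mm².
w² = 1,350,000/√2, so w ≈ 977.0 mm; long side = w√2 ≈ 1381.7 mm.

977 × 1382 mm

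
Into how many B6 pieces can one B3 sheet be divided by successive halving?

8

Each ISO step halves the sheet: 1 × B3 → 2 × B4 → 4 × B5 → 8 × B6
From B3 to B6 is 3 halving steps: 2^3 = 8.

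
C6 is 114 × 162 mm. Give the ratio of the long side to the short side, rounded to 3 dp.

162 / 114 = 1.421
ISO 216 targets √2 ≈ 1.414; the +0.007 deviation is from mm rounding.

1.421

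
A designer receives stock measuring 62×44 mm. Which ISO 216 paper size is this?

Aspect ratio 62/44 ≈ 1.409 — close to the ISO √2 ≈ 1.414.
In the B-series (B0 = 1000 × 1414 mm): B9 = 44 × 62 mm.

B9 (44 × 62 mm)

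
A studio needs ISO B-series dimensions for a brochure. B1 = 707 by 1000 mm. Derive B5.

176 × 250 mm

B2: ⌊1000/2⌋ × 707 = 500 × 707 mm
B3: ⌊707/2⌋ × 500 = 353 × 500 mm
B4: ⌊500/2⌋ × 353 = 250 × 353 mm
B5: ⌊353/2⌋ × 250 = 176 × 250 mm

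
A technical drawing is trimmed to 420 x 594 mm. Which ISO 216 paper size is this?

A2 (420 × 594 mm)

Aspect ratio 594/420 ≈ 1.414 — close to the ISO √2 ≈ 1.414.
In the A-series (A0 area = 1 m²): A2 = 420 × 594 mm.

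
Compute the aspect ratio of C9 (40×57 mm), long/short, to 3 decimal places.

57 / 40 = 1.425
ISO 216 targets √2 ≈ 1.414; the +0.011 deviation is from mm rounding.

1.425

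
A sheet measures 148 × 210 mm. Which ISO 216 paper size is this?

Aspect ratio 210/148 ≈ 1.419 — close to the ISO √2 ≈ 1.414.
In the A-series (A0 area = 1 m²): A5 = 148 × 210 mm.

A5 (148 × 210 mm)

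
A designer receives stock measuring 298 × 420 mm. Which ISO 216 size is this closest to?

A3 (297 × 420 mm)

Aspect ratio 420/298 ≈ 1.409 — close to the ISO √2 ≈ 1.414.
In the A-series (A0 area = 1 m²): A3 = 297 × 420 mm.
Off by 1 mm total — nearest standard size.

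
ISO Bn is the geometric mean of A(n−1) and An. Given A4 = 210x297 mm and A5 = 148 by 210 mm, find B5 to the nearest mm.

176 × 250 mm

Short side: √(210 · 148) = √31080 ≈ 176.3 → 176 mm
Long side: √(297 · 210) = √62370 ≈ 249.7 → 250 mm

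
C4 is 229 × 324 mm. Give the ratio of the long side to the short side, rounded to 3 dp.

324 / 229 = 1.415
Matches √2 ≈ 1.414 — the ISO 216 defining ratio.

1.415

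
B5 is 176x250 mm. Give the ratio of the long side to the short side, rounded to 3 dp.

1.420

250 / 176 = 1.420
ISO 216 targets √2 ≈ 1.414; the +0.006 deviation is from mm rounding.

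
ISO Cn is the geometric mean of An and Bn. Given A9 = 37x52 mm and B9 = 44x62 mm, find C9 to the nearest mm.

Short side: √(37 · 44) = √1628 ≈ 40.3 → 40 mm
Long side: √(52 · 62) = √3224 ≈ 56.8 → 57 mm

40 × 57 mm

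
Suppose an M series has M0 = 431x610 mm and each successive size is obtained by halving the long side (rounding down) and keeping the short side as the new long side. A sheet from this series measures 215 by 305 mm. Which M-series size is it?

M2

M0: 431 × 610 mm
M1: 305 × 431 mm
M2: 215 × 305 mm
M3: 152 × 215 mm
→ matches M2.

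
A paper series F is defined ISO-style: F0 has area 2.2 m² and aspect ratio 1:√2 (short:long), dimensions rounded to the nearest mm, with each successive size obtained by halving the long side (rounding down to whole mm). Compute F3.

441 × 623 mm

Let F0's short side be w mm. w · w√2 = 2.2 m² = 2,200,000 mm², so w ≈ 1247.3 mm and w√2 ≈ 1763.9 mm → F0 = 1247 × 1764 mm.
F1: ⌊1764/2⌋ × 1247 = 882 × 1247 mm
F2: ⌊1247/2⌋ × 882 = 623 × 882 mm
F3: ⌊882/2⌋ × 623 = 441 × 623 mm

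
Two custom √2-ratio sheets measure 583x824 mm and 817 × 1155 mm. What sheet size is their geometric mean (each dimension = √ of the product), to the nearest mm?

690 × 976 mm

Short side: √(583 · 817) = √476311 ≈ 690.2 → 690 mm
Long side: √(824 · 1155) = √951720 ≈ 975.6 → 976 mm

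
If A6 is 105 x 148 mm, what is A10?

26 × 37 mm

A7: ⌊148/2⌋ × 105 = 74 × 105 mm
A8: ⌊105/2⌋ × 74 = 52 × 74 mm
A9: ⌊74/2⌋ × 52 = 37 × 52 mm
A10: ⌊52/2⌋ × 37 = 26 × 37 mm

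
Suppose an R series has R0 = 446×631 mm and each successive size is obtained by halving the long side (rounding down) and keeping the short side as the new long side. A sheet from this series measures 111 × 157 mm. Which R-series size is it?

R4

R0: 446 × 631 mm
R1: 315 × 446 mm
R2: 223 × 315 mm
R3: 157 × 223 mm
R4: 111 × 157 mm
R5: 78 × 111 mm
→ matches R4.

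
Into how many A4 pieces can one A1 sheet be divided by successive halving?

8

Each ISO step halves the sheet: 1 × A1 → 2 × A2 → 4 × A3 → 8 × A4
From A1 to A4 is 3 halving steps: 2^3 = 8.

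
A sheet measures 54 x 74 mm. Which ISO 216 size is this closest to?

A8 (52 × 74 mm)

Aspect ratio 74/54 ≈ 1.370 (ISO target is √2 ≈ 1.414).
In the A-series (A0 area = 1 m²): A8 = 52 × 74 mm.
Off by 2 mm total — nearest standard size.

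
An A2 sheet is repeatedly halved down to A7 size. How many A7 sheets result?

Each ISO step halves the sheet: 1 × A2 → 2 × A3 → 4 × A4 → 8 × A5 → …
From A2 to A7 is 5 halving steps: 2^5 = 32.

32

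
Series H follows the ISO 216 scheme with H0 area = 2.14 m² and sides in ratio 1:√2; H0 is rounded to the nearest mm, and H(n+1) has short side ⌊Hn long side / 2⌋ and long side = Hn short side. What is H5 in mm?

Let H0's short side be w mm. w · w√2 = 2.14 m² = 2,140,000 mm², so w ≈ 1230.1 mm and w√2 ≈ 1739.7 mm → H0 = 1230 × 1740 mm.
H1: ⌊1740/2⌋ × 1230 = 870 × 1230 mm
H2: ⌊1230/2⌋ × 870 = 615 × 870 mm
H3: ⌊870/2⌋ × 615 = 435 × 615 mm
H4: ⌊615/2⌋ × 435 = 307 × 435 mm
H5: ⌊435/2⌋ × 307 = 217 × 307 mm

217 × 307 mm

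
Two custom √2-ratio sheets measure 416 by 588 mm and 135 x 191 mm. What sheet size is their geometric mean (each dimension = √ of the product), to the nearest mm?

237 × 335 mm

Short side: √(416 · 135) = √56160 ≈ 237.0 → 237 mm
Long side: √(588 · 191) = √112308 ≈ 335.1 → 335 mm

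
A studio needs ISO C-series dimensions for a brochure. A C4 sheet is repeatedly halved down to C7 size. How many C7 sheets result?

Each ISO step halves the sheet: 1 × C4 → 2 × C5 → 4 × C6 → 8 × C7
From C4 to C7 is 3 halving steps: 2^3 = 8.

8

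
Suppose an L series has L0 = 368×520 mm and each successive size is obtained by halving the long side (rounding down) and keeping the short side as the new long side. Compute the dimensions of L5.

L1 = 260 × 368 mm (from L0 by 1 halving).
L2: ⌊368/2⌋ × 260 = 184 × 260 mm
L3: ⌊260/2⌋ × 184 = 130 × 184 mm
L4: ⌊184/2⌋ × 130 = 92 × 130 mm
L5: ⌊130/2⌋ × 92 = 65 × 92 mm

65 × 92 mm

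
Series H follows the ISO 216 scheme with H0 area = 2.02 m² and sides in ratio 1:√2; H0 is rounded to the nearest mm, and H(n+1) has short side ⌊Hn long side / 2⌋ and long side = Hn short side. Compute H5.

Let H0's short side be w mm. w · w√2 = 2.02 m² = 2,020,000 mm², so w ≈ 1195.1 mm and w√2 ≈ 1690.2 mm → H0 = 1195 × 1690 mm.
H1: ⌊1690/2⌋ × 1195 = 845 × 1195 mm
H2: ⌊1195/2⌋ × 845 = 597 × 845 mm
H3: ⌊845/2⌋ × 597 = 422 × 597 mm
H4: ⌊597/2⌋ × 422 = 298 × 422 mm
H5: ⌊422/2⌋ × 298 = 211 × 298 mm

211 × 298 mm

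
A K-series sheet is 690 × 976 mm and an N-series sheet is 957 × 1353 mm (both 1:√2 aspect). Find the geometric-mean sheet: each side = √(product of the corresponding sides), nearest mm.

813 × 1149 mm

Short side: √(690 · 957) = √660330 ≈ 812.6 → 813 mm
Long side: √(976 · 1353) = √1320528 ≈ 1149.1 → 1149 mm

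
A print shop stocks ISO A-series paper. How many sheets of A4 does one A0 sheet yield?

16

Each ISO step halves the sheet: 1 × A0 → 2 × A1 → 4 × A2 → 8 × A3 → …
From A0 to A4 is 4 halving steps: 2^4 = 16.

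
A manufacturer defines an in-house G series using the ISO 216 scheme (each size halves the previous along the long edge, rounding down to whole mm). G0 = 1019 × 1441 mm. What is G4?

G1: ⌊1441/2⌋ × 1019 = 720 × 1019 mm
G2: ⌊1019/2⌋ × 720 = 509 × 720 mm
G3: ⌊720/2⌋ × 509 = 360 × 509 mm
G4: ⌊509/2⌋ × 360 = 254 × 360 mm

254 × 360 mm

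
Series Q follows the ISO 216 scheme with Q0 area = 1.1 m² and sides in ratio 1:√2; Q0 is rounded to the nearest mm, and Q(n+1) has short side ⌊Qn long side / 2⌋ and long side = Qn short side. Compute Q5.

Let Q0's short side be w mm. w · w√2 = 1.1 m² = 1,100,000 mm², so w ≈ 881.9 mm and w√2 ≈ 1247.3 mm → Q0 = 882 × 1247 mm.
Q1: ⌊1247/2⌋ × 882 = 623 × 882 mm
Q2: ⌊882/2⌋ × 623 = 441 × 623 mm
Q3: ⌊623/2⌋ × 441 = 311 × 441 mm
Q4: ⌊441/2⌋ × 311 = 220 × 311 mm
Q5: ⌊311/2⌋ × 220 = 155 × 220 mm

155 × 220 mm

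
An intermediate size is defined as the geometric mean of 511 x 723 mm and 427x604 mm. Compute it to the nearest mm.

Short side: √(511 · 427) = √218197 ≈ 467.1 → 467 mm
Long side: √(723 · 604) = √436692 ≈ 660.8 → 661 mm

467 × 661 mm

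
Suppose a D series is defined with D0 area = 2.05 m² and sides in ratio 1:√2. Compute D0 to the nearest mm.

1204 × 1703 mm

Let the short side be w mm. Then w · w√2 = 2.05 m² = 2,050,000 mm².
w² = 2,050,000/√2, so w ≈ 1204.0 mm; long side = w√2 ≈ 1702.7 mm.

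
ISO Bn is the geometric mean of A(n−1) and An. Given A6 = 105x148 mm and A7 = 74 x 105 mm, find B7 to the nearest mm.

Short side: √(105 · 74) = √7770 ≈ 88.1 → 88 mm
Long side: √(148 · 105) = √15540 ≈ 124.7 → 125 mm

88 × 125 mm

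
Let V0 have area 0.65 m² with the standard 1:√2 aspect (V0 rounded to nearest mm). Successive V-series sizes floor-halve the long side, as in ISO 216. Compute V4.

Let V0's short side be w mm. w · w√2 = 0.65 m² = 650,000 mm², so w ≈ 678.0 mm and w√2 ≈ 958.8 mm → V0 = 678 × 959 mm.
V1: ⌊959/2⌋ × 678 = 479 × 678 mm
V2: ⌊678/2⌋ × 479 = 339 × 479 mm
V3: ⌊479/2⌋ × 339 = 239 × 339 mm
V4: ⌊339/2⌋ × 239 = 169 × 239 mm

169 × 239 mm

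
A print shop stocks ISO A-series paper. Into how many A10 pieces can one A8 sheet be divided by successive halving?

4

Each ISO step halves the sheet: 1 × A8 → 2 × A9 → 4 × A10
From A8 to A10 is 2 halving steps: 2^2 = 4.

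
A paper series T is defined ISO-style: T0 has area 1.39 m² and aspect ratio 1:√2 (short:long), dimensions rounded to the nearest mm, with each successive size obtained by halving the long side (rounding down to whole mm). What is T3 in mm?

Let T0's short side be w mm. w · w√2 = 1.39 m² = 1,390,000 mm², so w ≈ 991.4 mm and w√2 ≈ 1402.1 mm → T0 = 991 × 1402 mm.
T1: ⌊1402/2⌋ × 991 = 701 × 991 mm
T2: ⌊991/2⌋ × 701 = 495 × 701 mm
T3: ⌊701/2⌋ × 495 = 350 × 495 mm

350 × 495 mm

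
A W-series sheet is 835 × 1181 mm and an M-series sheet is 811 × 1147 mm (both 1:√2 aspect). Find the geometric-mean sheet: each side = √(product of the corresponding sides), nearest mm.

Short side: √(835 · 811) = √677185 ≈ 822.9 → 823 mm
Long side: √(1181 · 1147) = √1354607 ≈ 1163.9 → 1164 mm

823 × 1164 mm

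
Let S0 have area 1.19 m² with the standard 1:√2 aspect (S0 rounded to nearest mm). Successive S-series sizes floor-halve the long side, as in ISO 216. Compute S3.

Let S0's short side be w mm. w · w√2 = 1.19 m² = 1,190,000 mm², so w ≈ 917.3 mm and w√2 ≈ 1297.3 mm → S0 = 917 × 1297 mm.
S1: ⌊1297/2⌋ × 917 = 648 × 917 mm
S2: ⌊917/2⌋ × 648 = 458 × 648 mm
S3: ⌊648/2⌋ × 458 = 324 × 458 mm

324 × 458 mm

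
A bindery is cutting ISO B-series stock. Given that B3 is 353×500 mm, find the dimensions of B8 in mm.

B4: ⌊500/2⌋ × 353 = 250 × 353 mm
B5: ⌊353/2⌋ × 250 = 176 × 250 mm
B6: ⌊250/2⌋ × 176 = 125 × 176 mm
B7: ⌊176/2⌋ × 125 = 88 × 125 mm
B8: ⌊125/2⌋ × 88 = 62 × 88 mm

62 × 88 mm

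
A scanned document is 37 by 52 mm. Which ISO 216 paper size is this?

Aspect ratio 52/37 ≈ 1.405 — close to the ISO √2 ≈ 1.414.
In the A-series (A0 area = 1 m²): A9 = 37 × 52 mm.

A9 (37 × 52 mm)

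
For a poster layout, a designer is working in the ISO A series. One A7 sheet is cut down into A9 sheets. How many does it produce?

Each ISO step halves the sheet: 1 × A7 → 2 × A8 → 4 × A9
From A7 to A9 is 2 halving steps: 2^2 = 4.

4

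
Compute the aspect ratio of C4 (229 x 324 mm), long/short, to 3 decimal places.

324 / 229 = 1.415
Matches √2 ≈ 1.414 — the ISO 216 defining ratio.

1.415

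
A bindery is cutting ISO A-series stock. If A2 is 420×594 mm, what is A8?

A3: ⌊594/2⌋ × 420 = 297 × 420 mm
A4: ⌊420/2⌋ × 297 = 210 × 297 mm
A5: ⌊297/2⌋ × 210 = 148 × 210 mm
A6: ⌊210/2⌋ × 148 = 105 × 148 mm
A7: ⌊148/2⌋ × 105 = 74 × 105 mm
A8: ⌊105/2⌋ × 74 = 52 × 74 mm

52 × 74 mm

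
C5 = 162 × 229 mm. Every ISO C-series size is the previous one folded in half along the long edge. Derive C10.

C6: ⌊229/2⌋ × 162 = 114 × 162 mm
C7: ⌊162/2⌋ × 114 = 81 × 114 mm
C8: ⌊114/2⌋ × 81 = 57 × 81 mm
C9: ⌊81/2⌋ × 57 = 40 × 57 mm
C10: ⌊57/2⌋ × 40 = 28 × 40 mm

28 × 40 mm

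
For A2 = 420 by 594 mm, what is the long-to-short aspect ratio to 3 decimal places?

1.414

594 / 420 = 1.414
Matches √2 ≈ 1.414 — the ISO 216 defining ratio.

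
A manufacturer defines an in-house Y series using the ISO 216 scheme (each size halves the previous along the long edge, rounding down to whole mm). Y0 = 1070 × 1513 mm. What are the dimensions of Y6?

133 × 189 mm

Y1: ⌊1513/2⌋ × 1070 = 756 × 1070 mm
Y2: ⌊1070/2⌋ × 756 = 535 × 756 mm
Y3: ⌊756/2⌋ × 535 = 378 × 535 mm
Y4: ⌊535/2⌋ × 378 = 267 × 378 mm
Y5: ⌊378/2⌋ × 267 = 189 × 267 mm
Y6: ⌊267/2⌋ × 189 = 133 × 189 mm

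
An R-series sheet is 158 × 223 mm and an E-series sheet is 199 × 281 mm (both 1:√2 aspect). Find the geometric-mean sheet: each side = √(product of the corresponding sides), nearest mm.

177 × 250 mm

Short side: √(158 · 199) = √31442 ≈ 177.3 → 177 mm
Long side: √(223 · 281) = √62663 ≈ 250.3 → 250 mm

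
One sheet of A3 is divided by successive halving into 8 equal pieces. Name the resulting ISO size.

8 = 2^3, so 3 halving steps.
A3 → A4 → … → A6 after 3 steps.

A6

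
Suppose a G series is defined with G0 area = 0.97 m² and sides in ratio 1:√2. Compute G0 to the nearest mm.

Let the short side be w mm. Then w · w√2 = 0.97 m² = 970,000 mm².
w² = 970,000/√2, so w ≈ 828.2 mm; long side = w√2 ≈ 1171.2 mm.

828 × 1171 mm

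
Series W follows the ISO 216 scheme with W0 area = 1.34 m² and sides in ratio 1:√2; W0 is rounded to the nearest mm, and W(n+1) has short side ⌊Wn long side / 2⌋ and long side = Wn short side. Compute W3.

Let W0's short side be w mm. w · w√2 = 1.34 m² = 1,340,000 mm², so w ≈ 973.4 mm and w√2 ≈ 1376.6 mm → W0 = 973 × 1377 mm.
W1: ⌊1377/2⌋ × 973 = 688 × 973 mm
W2: ⌊973/2⌋ × 688 = 486 × 688 mm
W3: ⌊688/2⌋ × 486 = 344 × 486 mm

344 × 486 mm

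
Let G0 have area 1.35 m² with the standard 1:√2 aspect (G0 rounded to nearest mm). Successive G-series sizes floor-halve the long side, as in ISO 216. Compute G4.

Let G0's short side be w mm. w · w√2 = 1.35 m² = 1,350,000 mm², so w ≈ 977.0 mm and w√2 ≈ 1381.7 mm → G0 = 977 × 1382 mm.
G1: ⌊1382/2⌋ × 977 = 691 × 977 mm
G2: ⌊977/2⌋ × 691 = 488 × 691 mm
G3: ⌊691/2⌋ × 488 = 345 × 488 mm
G4: ⌊488/2⌋ × 345 = 244 × 345 mm

244 × 345 mm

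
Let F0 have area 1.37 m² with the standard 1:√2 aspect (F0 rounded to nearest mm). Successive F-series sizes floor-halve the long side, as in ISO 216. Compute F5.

174 × 246 mm

Let F0's short side be w mm. w · w√2 = 1.37 m² = 1,370,000 mm², so w ≈ 984.2 mm and w√2 ≈ 1391.9 mm → F0 = 984 × 1392 mm.
F1: ⌊1392/2⌋ × 984 = 696 × 984 mm
F2: ⌊984/2⌋ × 696 = 492 × 696 mm
F3: ⌊696/2⌋ × 492 = 348 × 492 mm
F4: ⌊492/2⌋ × 348 = 246 × 348 mm
F5: ⌊348/2⌋ × 246 = 174 × 246 mm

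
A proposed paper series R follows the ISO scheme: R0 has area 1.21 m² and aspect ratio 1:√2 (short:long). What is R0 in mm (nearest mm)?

Let the short side be w mm. Then w · w√2 = 1.21 m² = 1,210,000 mm².
w² = 1,210,000/√2, so w ≈ 925.0 mm; long side = w√2 ≈ 1308.1 mm.

925 × 1308 mm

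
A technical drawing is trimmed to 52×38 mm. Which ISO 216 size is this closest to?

A9 (37 × 52 mm)

Aspect ratio 52/38 ≈ 1.368 (ISO target is √2 ≈ 1.414).
In the A-series (A0 area = 1 m²): A9 = 37 × 52 mm.
Off by 1 mm total — nearest standard size.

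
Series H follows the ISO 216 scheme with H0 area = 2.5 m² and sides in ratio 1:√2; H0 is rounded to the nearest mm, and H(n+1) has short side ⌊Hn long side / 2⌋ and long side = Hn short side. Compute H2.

665 × 940 mm

Let H0's short side be w mm. w · w√2 = 2.5 m² = 2,500,000 mm², so w ≈ 1329.6 mm and w√2 ≈ 1880.3 mm → H0 = 1330 × 1880 mm.
H1: ⌊1880/2⌋ × 1330 = 940 × 1330 mm
H2: ⌊1330/2⌋ × 940 = 665 × 940 mm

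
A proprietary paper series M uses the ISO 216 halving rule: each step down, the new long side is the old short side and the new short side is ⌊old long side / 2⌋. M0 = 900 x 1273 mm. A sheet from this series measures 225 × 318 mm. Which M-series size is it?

M0: 900 × 1273 mm
M1: 636 × 900 mm
M2: 450 × 636 mm
M3: 318 × 450 mm
M4: 225 × 318 mm
M5: 159 × 225 mm
→ matches M4.

M4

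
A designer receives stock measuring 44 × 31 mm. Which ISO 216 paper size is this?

Aspect ratio 44/31 ≈ 1.419 — close to the ISO √2 ≈ 1.414.
In the B-series (B0 = 1000 × 1414 mm): B10 = 31 × 44 mm.

B10 (31 × 44 mm)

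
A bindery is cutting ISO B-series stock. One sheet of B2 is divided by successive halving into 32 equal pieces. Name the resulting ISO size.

B7

32 = 2^5, so 5 halving steps.
B2 → B3 → … → B7 after 5 steps.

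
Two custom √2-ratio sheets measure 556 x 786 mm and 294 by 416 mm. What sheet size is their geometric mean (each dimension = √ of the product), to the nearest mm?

404 × 572 mm

Short side: √(556 · 294) = √163464 ≈ 404.3 → 404 mm
Long side: √(786 · 416) = √326976 ≈ 571.8 → 572 mm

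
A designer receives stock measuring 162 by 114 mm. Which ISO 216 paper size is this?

C6 (114 × 162 mm)

Aspect ratio 162/114 ≈ 1.421 — close to the ISO √2 ≈ 1.414.
In the C-series (envelope sizes, between A and B): C6 = 114 × 162 mm.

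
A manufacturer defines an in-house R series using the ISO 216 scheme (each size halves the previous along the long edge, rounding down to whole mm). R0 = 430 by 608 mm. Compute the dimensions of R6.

53 × 76 mm

R1: ⌊608/2⌋ × 430 = 304 × 430 mm
R2: ⌊430/2⌋ × 304 = 215 × 304 mm
R3: ⌊304/2⌋ × 215 = 152 × 215 mm
R4: ⌊215/2⌋ × 152 = 107 × 152 mm
R5: ⌊152/2⌋ × 107 = 76 × 107 mm
R6: ⌊107/2⌋ × 76 = 53 × 76 mm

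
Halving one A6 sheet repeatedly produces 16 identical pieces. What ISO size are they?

16 = 2^4, so 4 halving steps.
A6 → A7 → … → A10 after 4 steps.

A10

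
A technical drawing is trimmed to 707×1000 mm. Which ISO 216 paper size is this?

Aspect ratio 1000/707 ≈ 1.414 — close to the ISO √2 ≈ 1.414.
In the B-series (B0 = 1000 × 1414 mm): B1 = 707 × 1000 mm.

B1 (707 × 1000 mm)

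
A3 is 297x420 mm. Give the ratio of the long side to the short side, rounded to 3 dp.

420 / 297 = 1.414
Matches √2 ≈ 1.414 — the ISO 216 defining ratio.

1.414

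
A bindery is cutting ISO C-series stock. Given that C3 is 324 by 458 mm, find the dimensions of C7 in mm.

81 × 114 mm

C4: ⌊458/2⌋ × 324 = 229 × 324 mm
C5: ⌊324/2⌋ × 229 = 162 × 229 mm
C6: ⌊229/2⌋ × 162 = 114 × 162 mm
C7: ⌊162/2⌋ × 114 = 81 × 114 mm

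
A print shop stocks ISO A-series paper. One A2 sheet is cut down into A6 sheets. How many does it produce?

Each ISO step halves the sheet: 1 × A2 → 2 × A3 → 4 × A4 → 8 × A5 → …
From A2 to A6 is 4 halving steps: 2^4 = 16.

16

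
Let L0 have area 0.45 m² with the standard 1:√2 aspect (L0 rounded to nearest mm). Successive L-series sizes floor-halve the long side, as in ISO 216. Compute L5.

Let L0's short side be w mm. w · w√2 = 0.45 m² = 450,000 mm², so w ≈ 564.1 mm and w√2 ≈ 797.7 mm → L0 = 564 × 798 mm.
L1: ⌊798/2⌋ × 564 = 399 × 564 mm
L2: ⌊564/2⌋ × 399 = 282 × 399 mm
L3: ⌊399/2⌋ × 282 = 199 × 282 mm
L4: ⌊282/2⌋ × 199 = 141 × 199 mm
L5: ⌊199/2⌋ × 141 = 99 × 141 mm

99 × 141 mm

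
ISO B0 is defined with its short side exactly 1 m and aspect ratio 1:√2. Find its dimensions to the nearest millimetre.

Short side = 1000 mm; long side = 1000√2 ≈ 1414.2 mm.

1000 × 1414 mm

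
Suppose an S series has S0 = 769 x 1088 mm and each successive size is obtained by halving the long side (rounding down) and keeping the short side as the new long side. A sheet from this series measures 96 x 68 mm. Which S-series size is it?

S0: 769 × 1088 mm
S1: 544 × 769 mm
S2: 384 × 544 mm
S3: 272 × 384 mm
S4: 192 × 272 mm
S5: 136 × 192 mm
S6: 96 × 136 mm
S7: 68 × 96 mm
S8: 48 × 68 mm
→ matches S7.

S7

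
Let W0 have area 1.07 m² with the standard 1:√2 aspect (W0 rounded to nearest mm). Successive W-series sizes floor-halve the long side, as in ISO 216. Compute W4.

217 × 307 mm

Let W0's short side be w mm. w · w√2 = 1.07 m² = 1,070,000 mm², so w ≈ 869.8 mm and w√2 ≈ 1230.1 mm → W0 = 870 × 1230 mm.
W1: ⌊1230/2⌋ × 870 = 615 × 870 mm
W2: ⌊870/2⌋ × 615 = 435 × 615 mm
W3: ⌊615/2⌋ × 435 = 307 × 435 mm
W4: ⌊435/2⌋ × 307 = 217 × 307 mm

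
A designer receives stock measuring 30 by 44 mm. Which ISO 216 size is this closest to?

Aspect ratio 44/30 ≈ 1.467 (ISO target is √2 ≈ 1.414).
In the B-series (B0 = 1000 × 1414 mm): B10 = 31 × 44 mm.
Off by 1 mm total — nearest standard size.

B10 (31 × 44 mm)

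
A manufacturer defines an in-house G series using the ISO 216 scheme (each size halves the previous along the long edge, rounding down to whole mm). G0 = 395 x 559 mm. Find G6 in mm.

49 × 69 mm

G1: ⌊559/2⌋ × 395 = 279 × 395 mm
G2: ⌊395/2⌋ × 279 = 197 × 279 mm
G3: ⌊279/2⌋ × 197 = 139 × 197 mm
G4: ⌊197/2⌋ × 139 = 98 × 139 mm
G5: ⌊139/2⌋ × 98 = 69 × 98 mm
G6: ⌊98/2⌋ × 69 = 49 × 69 mm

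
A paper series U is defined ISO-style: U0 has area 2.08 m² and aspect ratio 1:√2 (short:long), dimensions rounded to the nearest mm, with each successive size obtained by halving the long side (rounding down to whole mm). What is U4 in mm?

Let U0's short side be w mm. w · w√2 = 2.08 m² = 2,080,000 mm², so w ≈ 1212.8 mm and w√2 ≈ 1715.1 mm → U0 = 1213 × 1715 mm.
U1: ⌊1715/2⌋ × 1213 = 857 × 1213 mm
U2: ⌊1213/2⌋ × 857 = 606 × 857 mm
U3: ⌊857/2⌋ × 606 = 428 × 606 mm
U4: ⌊606/2⌋ × 428 = 303 × 428 mm

303 × 428 mm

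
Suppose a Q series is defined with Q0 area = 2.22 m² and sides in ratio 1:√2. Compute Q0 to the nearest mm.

1253 × 1772 mm

Let the short side be w mm. Then w · w√2 = 2.22 m² = 2,220,000 mm².
w² = 2,220,000/√2, so w ≈ 1252.9 mm; long side = w√2 ≈ 1771.9 mm.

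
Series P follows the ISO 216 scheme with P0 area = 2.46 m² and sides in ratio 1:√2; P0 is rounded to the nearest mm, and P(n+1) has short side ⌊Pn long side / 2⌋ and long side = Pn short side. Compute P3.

Let P0's short side be w mm. w · w√2 = 2.46 m² = 2,460,000 mm², so w ≈ 1318.9 mm and w√2 ≈ 1865.2 mm → P0 = 1319 × 1865 mm.
P1: ⌊1865/2⌋ × 1319 = 932 × 1319 mm
P2: ⌊1319/2⌋ × 932 = 659 × 932 mm
P3: ⌊932/2⌋ × 659 = 466 × 659 mm

466 × 659 mm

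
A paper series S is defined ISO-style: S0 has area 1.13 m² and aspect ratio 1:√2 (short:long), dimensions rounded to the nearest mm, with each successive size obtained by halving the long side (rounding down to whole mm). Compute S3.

316 × 447 mm

Let S0's short side be w mm. w · w√2 = 1.13 m² = 1,130,000 mm², so w ≈ 893.9 mm and w√2 ≈ 1264.1 mm → S0 = 894 × 1264 mm.
S1: ⌊1264/2⌋ × 894 = 632 × 894 mm
S2: ⌊894/2⌋ × 632 = 447 × 632 mm
S3: ⌊632/2⌋ × 447 = 316 × 447 mm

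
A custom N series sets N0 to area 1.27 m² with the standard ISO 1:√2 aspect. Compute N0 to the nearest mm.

948 × 1340 mm

Let the short side be w mm. Then w · w√2 = 1.27 m² = 1,270,000 mm².
w² = 1,270,000/√2, so w ≈ 947.6 mm; long side = w√2 ≈ 1340.2 mm.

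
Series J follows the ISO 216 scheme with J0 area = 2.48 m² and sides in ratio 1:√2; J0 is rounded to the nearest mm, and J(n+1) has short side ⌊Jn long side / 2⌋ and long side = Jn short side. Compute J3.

Let J0's short side be w mm. w · w√2 = 2.48 m² = 2,480,000 mm², so w ≈ 1324.2 mm and w√2 ≈ 1872.8 mm → J0 = 1324 × 1873 mm.
J1: ⌊1873/2⌋ × 1324 = 936 × 1324 mm
J2: ⌊1324/2⌋ × 936 = 662 × 936 mm
J3: ⌊936/2⌋ × 662 = 468 × 662 mm

468 × 662 mm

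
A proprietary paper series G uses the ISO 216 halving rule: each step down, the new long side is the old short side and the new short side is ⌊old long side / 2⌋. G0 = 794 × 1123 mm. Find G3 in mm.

G1: ⌊1123/2⌋ × 794 = 561 × 794 mm
G2: ⌊794/2⌋ × 561 = 397 × 561 mm
G3: ⌊561/2⌋ × 397 = 280 × 397 mm

280 × 397 mm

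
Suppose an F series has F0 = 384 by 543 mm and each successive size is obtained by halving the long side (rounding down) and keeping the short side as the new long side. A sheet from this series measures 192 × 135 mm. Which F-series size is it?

F3

F0: 384 × 543 mm
F1: 271 × 384 mm
F2: 192 × 271 mm
F3: 135 × 192 mm
F4: 96 × 135 mm
→ matches F3.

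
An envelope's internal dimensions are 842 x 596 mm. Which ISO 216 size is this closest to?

Aspect ratio 842/596 ≈ 1.413 — close to the ISO √2 ≈ 1.414.
In the A-series (A0 area = 1 m²): A1 = 594 × 841 mm.
Off by 3 mm total — nearest standard size.

A1 (594 × 841 mm)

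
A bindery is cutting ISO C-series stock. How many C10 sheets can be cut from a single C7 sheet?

8

Each ISO step halves the sheet: 1 × C7 → 2 × C8 → 4 × C9 → 8 × C10
From C7 to C10 is 3 halving steps: 2^3 = 8.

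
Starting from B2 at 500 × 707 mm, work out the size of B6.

B3: ⌊707/2⌋ × 500 = 353 × 500 mm
B4: ⌊500/2⌋ × 353 = 250 × 353 mm
B5: ⌊353/2⌋ × 250 = 176 × 250 mm
B6: ⌊250/2⌋ × 176 = 125 × 176 mm

125 × 176 mm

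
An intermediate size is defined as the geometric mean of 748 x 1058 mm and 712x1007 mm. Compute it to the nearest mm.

Short side: √(748 · 712) = √532576 ≈ 729.8 → 730 mm
Long side: √(1058 · 1007) = √1065406 ≈ 1032.2 → 1032 mm

730 × 1032 mm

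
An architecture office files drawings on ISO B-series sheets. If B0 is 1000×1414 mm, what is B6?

B1: ⌊1414/2⌋ × 1000 = 707 × 1000 mm
B2: ⌊1000/2⌋ × 707 = 500 × 707 mm
B3: ⌊707/2⌋ × 500 = 353 × 500 mm
B4: ⌊500/2⌋ × 353 = 250 × 353 mm
B5: ⌊353/2⌋ × 250 = 176 × 250 mm
B6: ⌊250/2⌋ × 176 = 125 × 176 mm

125 × 176 mm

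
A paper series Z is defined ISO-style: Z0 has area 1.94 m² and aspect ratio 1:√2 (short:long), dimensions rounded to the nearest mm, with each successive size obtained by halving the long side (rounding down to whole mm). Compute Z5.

207 × 292 mm

Let Z0's short side be w mm. w · w√2 = 1.94 m² = 1,940,000 mm², so w ≈ 1171.2 mm and w√2 ≈ 1656.4 mm → Z0 = 1171 × 1656 mm.
Z1: ⌊1656/2⌋ × 1171 = 828 × 1171 mm
Z2: ⌊1171/2⌋ × 828 = 585 × 828 mm
Z3: ⌊828/2⌋ × 585 = 414 × 585 mm
Z4: ⌊585/2⌋ × 414 = 292 × 414 mm
Z5: ⌊414/2⌋ × 292 = 207 × 292 mm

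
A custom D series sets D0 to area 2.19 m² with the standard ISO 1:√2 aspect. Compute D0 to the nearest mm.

1244 × 1760 mm

Let the short side be w mm. Then w · w√2 = 2.19 m² = 2,190,000 mm².
w² = 2,190,000/√2, so w ≈ 1244.4 mm; long side = w√2 ≈ 1759.9 mm.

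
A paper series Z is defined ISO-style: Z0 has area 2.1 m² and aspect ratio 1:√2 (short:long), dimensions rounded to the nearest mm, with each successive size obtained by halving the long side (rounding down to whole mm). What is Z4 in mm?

304 × 430 mm

Let Z0's short side be w mm. w · w√2 = 2.1 m² = 2,100,000 mm², so w ≈ 1218.6 mm and w√2 ≈ 1723.3 mm → Z0 = 1219 × 1723 mm.
Z1: ⌊1723/2⌋ × 1219 = 861 × 1219 mm
Z2: ⌊1219/2⌋ × 861 = 609 × 861 mm
Z3: ⌊861/2⌋ × 609 = 430 × 609 mm
Z4: ⌊609/2⌋ × 430 = 304 × 430 mm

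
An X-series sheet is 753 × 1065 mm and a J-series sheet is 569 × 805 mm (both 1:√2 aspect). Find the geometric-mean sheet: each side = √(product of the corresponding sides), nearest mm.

655 × 926 mm

Short side: √(753 · 569) = √428457 ≈ 654.6 → 655 mm
Long side: √(1065 · 805) = √857325 ≈ 925.9 → 926 mm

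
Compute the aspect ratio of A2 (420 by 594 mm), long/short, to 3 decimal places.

594 / 420 = 1.414
Matches √2 ≈ 1.414 — the ISO 216 defining ratio.

1.414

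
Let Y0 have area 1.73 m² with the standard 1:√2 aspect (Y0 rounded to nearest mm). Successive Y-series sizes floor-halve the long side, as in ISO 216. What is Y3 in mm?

391 × 553 mm

Let Y0's short side be w mm. w · w√2 = 1.73 m² = 1,730,000 mm², so w ≈ 1106.0 mm and w√2 ≈ 1564.2 mm → Y0 = 1106 × 1564 mm.
Y1: ⌊1564/2⌋ × 1106 = 782 × 1106 mm
Y2: ⌊1106/2⌋ × 782 = 553 × 782 mm
Y3: ⌊782/2⌋ × 553 = 391 × 553 mm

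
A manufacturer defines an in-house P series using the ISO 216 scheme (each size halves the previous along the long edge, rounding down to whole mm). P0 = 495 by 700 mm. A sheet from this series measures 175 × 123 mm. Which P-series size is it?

P0: 495 × 700 mm
P1: 350 × 495 mm
P2: 247 × 350 mm
P3: 175 × 247 mm
P4: 123 × 175 mm
P5: 87 × 123 mm
→ matches P4.

P4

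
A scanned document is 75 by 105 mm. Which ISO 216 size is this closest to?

A7 (74 × 105 mm)

Aspect ratio 105/75 ≈ 1.400 — close to the ISO √2 ≈ 1.414.
In the A-series (A0 area = 1 m²): A7 = 74 × 105 mm.
Off by 1 mm total — nearest standard size.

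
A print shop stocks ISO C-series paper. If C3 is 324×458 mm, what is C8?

C4: ⌊458/2⌋ × 324 = 229 × 324 mm
C5: ⌊324/2⌋ × 229 = 162 × 229 mm
C6: ⌊229/2⌋ × 162 = 114 × 162 mm
C7: ⌊162/2⌋ × 114 = 81 × 114 mm
C8: ⌊114/2⌋ × 81 = 57 × 81 mm

57 × 81 mm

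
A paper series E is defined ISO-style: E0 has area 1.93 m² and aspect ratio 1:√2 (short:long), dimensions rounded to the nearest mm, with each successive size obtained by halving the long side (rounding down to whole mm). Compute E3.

413 × 584 mm

Let E0's short side be w mm. w · w√2 = 1.93 m² = 1,930,000 mm², so w ≈ 1168.2 mm and w√2 ≈ 1652.1 mm → E0 = 1168 × 1652 mm.
E1: ⌊1652/2⌋ × 1168 = 826 × 1168 mm
E2: ⌊1168/2⌋ × 826 = 584 × 826 mm
E3: ⌊826/2⌋ × 584 = 413 × 584 mm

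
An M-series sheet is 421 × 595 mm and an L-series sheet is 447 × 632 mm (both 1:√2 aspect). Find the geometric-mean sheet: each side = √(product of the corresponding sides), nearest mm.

Short side: √(421 · 447) = √188187 ≈ 433.8 → 434 mm
Long side: √(595 · 632) = √376040 ≈ 613.2 → 613 mm

434 × 613 mm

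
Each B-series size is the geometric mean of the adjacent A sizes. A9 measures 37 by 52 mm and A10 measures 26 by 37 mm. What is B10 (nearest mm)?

31 × 44 mm

Short side: √(37 · 26) = √962 ≈ 31.0 → 31 mm
Long side: √(52 · 37) = √1924 ≈ 43.9 → 44 mm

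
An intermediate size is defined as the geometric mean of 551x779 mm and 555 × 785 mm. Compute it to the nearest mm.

Short side: √(551 · 555) = √305805 ≈ 553.0 → 553 mm
Long side: √(779 · 785) = √611515 ≈ 782.0 → 782 mm

553 × 782 mm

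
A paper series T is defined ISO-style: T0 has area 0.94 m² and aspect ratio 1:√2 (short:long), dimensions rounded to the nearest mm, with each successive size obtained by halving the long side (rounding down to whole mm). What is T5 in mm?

Let T0's short side be w mm. w · w√2 = 0.94 m² = 940,000 mm², so w ≈ 815.3 mm and w√2 ≈ 1153.0 mm → T0 = 815 × 1153 mm.
T1: ⌊1153/2⌋ × 815 = 576 × 815 mm
T2: ⌊815/2⌋ × 576 = 407 × 576 mm
T3: ⌊576/2⌋ × 407 = 288 × 407 mm
T4: ⌊407/2⌋ × 288 = 203 × 288 mm
T5: ⌊288/2⌋ × 203 = 144 × 203 mm

144 × 203 mm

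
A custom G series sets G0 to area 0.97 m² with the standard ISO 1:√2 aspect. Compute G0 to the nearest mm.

Let the short side be w mm. Then w · w√2 = 0.97 m² = 970,000 mm².
w² = 970,000/√2, so w ≈ 828.2 mm; long side = w√2 ≈ 1171.2 mm.

828 × 1171 mm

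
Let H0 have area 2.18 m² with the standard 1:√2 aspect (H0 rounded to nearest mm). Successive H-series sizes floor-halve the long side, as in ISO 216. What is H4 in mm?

310 × 439 mm

Let H0's short side be w mm. w · w√2 = 2.18 m² = 2,180,000 mm², so w ≈ 1241.6 mm and w√2 ≈ 1755.8 mm → H0 = 1242 × 1756 mm.
H1: ⌊1756/2⌋ × 1242 = 878 × 1242 mm
H2: ⌊1242/2⌋ × 878 = 621 × 878 mm
H3: ⌊878/2⌋ × 621 = 439 × 621 mm
H4: ⌊621/2⌋ × 439 = 310 × 439 mm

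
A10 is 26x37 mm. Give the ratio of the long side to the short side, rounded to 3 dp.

37 / 26 = 1.423
ISO 216 targets √2 ≈ 1.414; the +0.009 deviation is from mm rounding.

1.423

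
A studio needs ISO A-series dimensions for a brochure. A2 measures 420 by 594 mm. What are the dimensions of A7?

74 × 105 mm

A3: ⌊594/2⌋ × 420 = 297 × 420 mm
A4: ⌊420/2⌋ × 297 = 210 × 297 mm
A5: ⌊297/2⌋ × 210 = 148 × 210 mm
A6: ⌊210/2⌋ × 148 = 105 × 148 mm
A7: ⌊148/2⌋ × 105 = 74 × 105 mm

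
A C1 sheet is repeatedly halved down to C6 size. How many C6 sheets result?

32

Each ISO step halves the sheet: 1 × C1 → 2 × C2 → 4 × C3 → 8 × C4 → …
From C1 to C6 is 5 halving steps: 2^5 = 32.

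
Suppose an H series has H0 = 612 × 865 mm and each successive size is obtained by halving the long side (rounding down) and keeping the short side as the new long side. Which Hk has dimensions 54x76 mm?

H0: 612 × 865 mm
H1: 432 × 612 mm
H2: 306 × 432 mm
H3: 216 × 306 mm
H4: 153 × 216 mm
H5: 108 × 153 mm
H6: 76 × 108 mm
H7: 54 × 76 mm
H8: 38 × 54 mm
→ matches H7.

H7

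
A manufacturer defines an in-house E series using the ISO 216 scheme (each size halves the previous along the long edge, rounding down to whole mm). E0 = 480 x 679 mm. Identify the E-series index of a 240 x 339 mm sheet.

E2

E0: 480 × 679 mm
E1: 339 × 480 mm
E2: 240 × 339 mm
E3: 169 × 240 mm
→ matches E2.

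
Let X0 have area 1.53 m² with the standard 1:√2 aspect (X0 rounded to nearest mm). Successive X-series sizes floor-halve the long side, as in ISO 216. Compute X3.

367 × 520 mm

Let X0's short side be w mm. w · w√2 = 1.53 m² = 1,530,000 mm², so w ≈ 1040.1 mm and w√2 ≈ 1471.0 mm → X0 = 1040 × 1471 mm.
X1: ⌊1471/2⌋ × 1040 = 735 × 1040 mm
X2: ⌊1040/2⌋ × 735 = 520 × 735 mm
X3: ⌊735/2⌋ × 520 = 367 × 520 mm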